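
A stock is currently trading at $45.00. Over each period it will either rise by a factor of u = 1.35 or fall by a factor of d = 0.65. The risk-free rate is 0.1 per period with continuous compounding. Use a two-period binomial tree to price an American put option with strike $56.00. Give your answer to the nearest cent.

Risk-neutral probability p = (e^0.1 − 0.65)/(1.35 − 0.65) = 0.4552/0.7000 = 0.6502
Terminal stock prices: S_uu = 82.01, S_ud = 39.49, S_dd = 19.01
Terminal payoffs (K − S): max(-26.01, 0) = 0, max(16.51, 0) = 16.51, max(36.99, 0) = 36.99
Node u (S = 60.75): continuation = e^(−0.1)·[0.6502·0.0000 + 0.3498·16.5125] = 5.2257; exercise value = 0.0000 ≤ continuation, so V_u = 5.2257
Node d (S = 29.25): continuation = e^(−0.1)·[0.6502·16.5125 + 0.3498·36.9875] = 21.4209; exercise value = 26.7500 > continuation, so V_d = 26.7500 (exercise)
Node 0 (S = 45): continuation = e^(−0.1)·[0.6502·5.2257 + 0.3498·26.7500] = 11.5403; exercise value = 11.0000 ≤ continuation, so V_0 = 11.5403

$11.54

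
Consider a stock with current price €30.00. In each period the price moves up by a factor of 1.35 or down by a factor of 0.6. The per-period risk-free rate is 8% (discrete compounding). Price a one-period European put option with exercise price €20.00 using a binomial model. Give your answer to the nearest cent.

€0.67

Risk-neutral probability p = (1 + 0.08 − 0.6)/(1.35 − 0.6) = 0.4800/0.7500 = 0.6400
Terminal stock prices: S_u = 40.5, S_d = 18
Terminal payoffs (K − S): max(-20.5, 0) = 0, max(2, 0) = 2
Node 0 (S = 30): V_0 = 1/1.08·[0.6400·0.0000 + 0.3600·2.0000] = 0.6667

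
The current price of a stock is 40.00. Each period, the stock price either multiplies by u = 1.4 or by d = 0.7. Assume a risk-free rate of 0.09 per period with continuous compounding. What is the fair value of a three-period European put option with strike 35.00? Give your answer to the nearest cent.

3.22

Risk-neutral probability p = (e^0.09 − 0.7)/(1.4 − 0.7) = 0.3942/0.7000 = 0.5631
Terminal stock prices: S_uuu = 109.8, S_uud = 54.88, S_udd = 27.44, S_ddd = 13.72
Terminal payoffs (K − S): max(-74.76, 0) = 0, max(-19.88, 0) = 0, max(7.56, 0) = 7.56, max(21.28, 0) = 21.28
Node uu (S = 78.4): V_uu = e^(−0.09)·[0.5631·0.0000 + 0.4369·0.0000] = 0.0000
Node ud (S = 39.2): V_ud = e^(−0.09)·[0.5631·0.0000 + 0.4369·7.5600] = 3.0186
Node dd (S = 19.6): V_dd = e^(−0.09)·[0.5631·7.5600 + 0.4369·21.2800] = 12.3876
Node u (S = 56): V_u = e^(−0.09)·[0.5631·0.0000 + 0.4369·3.0186] = 1.2053
Node d (S = 28): V_d = e^(−0.09)·[0.5631·3.0186 + 0.4369·12.3876] = 6.4998
Node 0 (S = 40): V_0 = e^(−0.09)·[0.5631·1.2053 + 0.4369·6.4998] = 3.2156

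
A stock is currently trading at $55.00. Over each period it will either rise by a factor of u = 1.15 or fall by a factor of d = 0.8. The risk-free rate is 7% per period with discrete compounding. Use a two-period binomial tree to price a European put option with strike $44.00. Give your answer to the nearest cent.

$0.40

Risk-neutral probability p = (1 + 0.07 − 0.8)/(1.15 − 0.8) = 0.2700/0.3500 = 0.7714
Terminal stock prices: S_uu = 72.74, S_ud = 50.6, S_dd = 35.2
Terminal payoffs (K − S): max(-28.74, 0) = 0, max(-6.6, 0) = 0, max(8.8, 0) = 8.8
Node u (S = 63.25): V_u = 1/1.07·[0.7714·0.0000 + 0.2286·0.0000] = 0.0000
Node d (S = 44): V_d = 1/1.07·[0.7714·0.0000 + 0.2286·8.8000] = 1.8798
Node 0 (S = 55): V_0 = 1/1.07·[0.7714·0.0000 + 0.2286·1.8798] = 0.4016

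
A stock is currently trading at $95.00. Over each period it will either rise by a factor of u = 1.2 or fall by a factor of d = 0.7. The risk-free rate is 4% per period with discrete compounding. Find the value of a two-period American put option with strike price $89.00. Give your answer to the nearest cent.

Risk-neutral probability p = (1 + 0.04 − 0.7)/(1.2 − 0.7) = 0.3400/0.5000 = 0.6800
Terminal stock prices: S_uu = 136.8, S_ud = 79.8, S_dd = 46.55
Terminal payoffs (K − S): max(-47.8, 0) = 0, max(9.2, 0) = 9.2, max(42.45, 0) = 42.45
Node u (S = 114): continuation = 1/1.04·[0.6800·0.0000 + 0.3200·9.2000] = 2.8308; exercise value = 0.0000 ≤ continuation, so V_u = 2.8308
Node d (S = 66.5): continuation = 1/1.04·[0.6800·9.2000 + 0.3200·42.4500] = 19.0769; exercise value = 22.5000 > continuation, so V_d = 22.5000 (exercise)
Node 0 (S = 95): continuation = 1/1.04·[0.6800·2.8308 + 0.3200·22.5000] = 8.7740; exercise value = 0.0000 ≤ continuation, so V_0 = 8.7740

$8.77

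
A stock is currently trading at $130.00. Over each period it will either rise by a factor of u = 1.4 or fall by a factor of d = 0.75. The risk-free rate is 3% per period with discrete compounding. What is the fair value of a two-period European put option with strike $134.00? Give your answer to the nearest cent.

Risk-neutral probability p = (1 + 0.03 − 0.75)/(1.4 − 0.75) = 0.2800/0.6500 = 0.4308
Terminal stock prices: S_uu = 254.8, S_ud = 136.5, S_dd = 73.12
Terminal payoffs (K − S): max(-120.8, 0) = 0, max(-2.5, 0) = 0, max(60.88, 0) = 60.88
Node u (S = 182): V_u = 1/1.03·[0.4308·0.0000 + 0.5692·0.0000] = 0.0000
Node d (S = 97.5): V_d = 1/1.03·[0.4308·0.0000 + 0.5692·60.8750] = 33.6426
Node 0 (S = 130): V_0 = 1/1.03·[0.4308·0.0000 + 0.5692·33.6426] = 18.5926

$18.59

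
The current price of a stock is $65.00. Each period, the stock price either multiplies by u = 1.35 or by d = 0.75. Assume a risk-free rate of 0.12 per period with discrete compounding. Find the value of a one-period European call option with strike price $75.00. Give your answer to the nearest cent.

$7.02

Risk-neutral probability p = (1 + 0.12 − 0.75)/(1.35 − 0.75) = 0.3700/0.6000 = 0.6167
Terminal stock prices: S_u = 87.75, S_d = 48.75
Terminal payoffs (S − K): max(12.75, 0) = 12.75, max(-26.25, 0) = 0
Node 0 (S = 65): V_0 = 1/1.12·[0.6167·12.7500 + 0.3833·0.0000] = 7.0201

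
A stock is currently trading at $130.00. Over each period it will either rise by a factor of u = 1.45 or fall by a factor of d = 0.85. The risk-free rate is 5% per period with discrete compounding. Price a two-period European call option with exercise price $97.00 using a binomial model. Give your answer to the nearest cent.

$43.26

Risk-neutral probability p = (1 + 0.05 − 0.85)/(1.45 − 0.85) = 0.2000/0.6000 = 0.3333
Terminal stock prices: S_uu = 273.3, S_ud = 160.2, S_dd = 93.92
Terminal payoffs (S − K): max(176.3, 0) = 176.3, max(63.22, 0) = 63.22, max(-3.075, 0) = 0
Node u (S = 188.5): V_u = 1/1.05·[0.3333·176.3250 + 0.6667·63.2250] = 96.1190
Node d (S = 110.5): V_d = 1/1.05·[0.3333·63.2250 + 0.6667·0.0000] = 20.0714
Node 0 (S = 130): V_0 = 1/1.05·[0.3333·96.1190 + 0.6667·20.0714] = 43.2577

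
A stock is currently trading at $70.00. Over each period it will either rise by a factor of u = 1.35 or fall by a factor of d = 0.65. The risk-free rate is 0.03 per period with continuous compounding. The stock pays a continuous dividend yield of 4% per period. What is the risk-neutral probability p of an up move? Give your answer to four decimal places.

p = 0.4858

Per-period risk-free factor R = e^0.03 = 1.0305; dividend-adjusted growth = e^(0.03−0.04) = 0.9900.
Risk-neutral probability p = (0.9900 − 0.65)/(1.35 − 0.65) = 0.3400/0.7000 = 0.4858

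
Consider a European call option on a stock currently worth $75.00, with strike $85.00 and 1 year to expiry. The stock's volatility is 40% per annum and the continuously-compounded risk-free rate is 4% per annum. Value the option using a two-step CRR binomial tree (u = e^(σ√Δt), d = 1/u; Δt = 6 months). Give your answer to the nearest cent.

$9.77

CRR parameters: u = e^(σ√Δt) = e^(0.4·√0.5) = 1.3269, d = 1/u = 0.7536
Per-period rate: rΔt = 0.04·0.5 = 0.02, so R = e^0.02 = 1.0202
Risk-neutral probability p = (e^0.02 − 0.7536)/(1.3269 − 0.7536) = 0.2666/0.5733 = 0.4650
Terminal stock prices: S_uu = 132, S_ud = 75, S_dd = 42.6
Terminal payoffs (S − K): max(47.05, 0) = 47.05, max(-10, 0) = 0, max(-42.4, 0) = 0
Node u (S = 99.52): V_u = e^(−0.02)·[0.4650·47.0491 + 0.5350·0.0000] = 21.4444
Node d (S = 56.52): V_d = e^(−0.02)·[0.4650·0.0000 + 0.5350·0.0000] = 0.0000
Node 0 (S = 75): V_0 = e^(−0.02)·[0.4650·21.4444 + 0.5350·0.0000] = 9.7741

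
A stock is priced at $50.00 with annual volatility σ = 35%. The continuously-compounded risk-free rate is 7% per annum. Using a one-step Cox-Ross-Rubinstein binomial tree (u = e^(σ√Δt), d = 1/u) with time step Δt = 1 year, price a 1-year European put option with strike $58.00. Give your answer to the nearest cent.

CRR parameters: u = e^(σ√Δt) = e^(0.35·√1) = 1.4191, d = 1/u = 0.7047
Per-period rate: rΔt = 0.07·1 = 0.07, so R = e^0.07 = 1.0725
Risk-neutral probability p = (e^0.07 − 0.7047)/(1.4191 − 0.7047) = 0.3678/0.7144 = 0.5149
Terminal stock prices: S_u = 70.95, S_d = 35.23
Terminal payoffs (K − S): max(-12.95, 0) = 0, max(22.77, 0) = 22.77
Node 0 (S = 50): V_0 = e^(−0.07)·[0.5149·0.0000 + 0.4851·22.7656] = 10.2974

$10.30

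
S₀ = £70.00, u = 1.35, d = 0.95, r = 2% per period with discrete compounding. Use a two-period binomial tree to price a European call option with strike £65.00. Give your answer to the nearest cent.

£8.72

Risk-neutral probability p = (1 + 0.02 − 0.95)/(1.35 − 0.95) = 0.0700/0.4000 = 0.1750
Terminal stock prices: S_uu = 127.6, S_ud = 89.77, S_dd = 63.17
Terminal payoffs (S − K): max(62.58, 0) = 62.58, max(24.77, 0) = 24.77, max(-1.825, 0) = 0
Node u (S = 94.5): V_u = 1/1.02·[0.1750·62.5750 + 0.8250·24.7750] = 30.7745
Node d (S = 66.5): V_d = 1/1.02·[0.1750·24.7750 + 0.8250·0.0000] = 4.2506
Node 0 (S = 70): V_0 = 1/1.02·[0.1750·30.7745 + 0.8250·4.2506] = 8.7179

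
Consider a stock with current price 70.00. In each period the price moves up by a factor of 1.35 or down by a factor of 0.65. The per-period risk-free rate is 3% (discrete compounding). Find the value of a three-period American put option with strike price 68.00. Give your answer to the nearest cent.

Risk-neutral probability p = (1 + 0.03 − 0.65)/(1.35 − 0.65) = 0.3800/0.7000 = 0.5429
Terminal stock prices: S_uuu = 172.2, S_uud = 82.92, S_udd = 39.93, S_ddd = 19.22
Terminal payoffs (K − S): max(-104.2, 0) = 0, max(-14.92, 0) = 0, max(28.07, 0) = 28.07, max(48.78, 0) = 48.78
Node uu (S = 127.6): continuation = 1/1.03·[0.5429·0.0000 + 0.4571·0.0000] = 0.0000; exercise value = 0.0000 ≤ continuation, so V_uu = 0.0000
Node ud (S = 61.43): continuation = 1/1.03·[0.5429·0.0000 + 0.4571·28.0737] = 12.4599; exercise value = 6.5750 ≤ continuation, so V_ud = 12.4599
Node dd (S = 29.58): continuation = 1/1.03·[0.5429·28.0737 + 0.4571·48.7763] = 36.4444; exercise value = 38.4250 > continuation, so V_dd = 38.4250 (exercise)
Node u (S = 94.5): continuation = 1/1.03·[0.5429·0.0000 + 0.4571·12.4599] = 5.5301; exercise value = 0.0000 ≤ continuation, so V_u = 5.5301
Node d (S = 45.5): continuation = 1/1.03·[0.5429·12.4599 + 0.4571·38.4250] = 23.6210; exercise value = 22.5000 ≤ continuation, so V_d = 23.6210
Node 0 (S = 70): continuation = 1/1.03·[0.5429·5.5301 + 0.4571·23.6210] = 13.3983; exercise value = 0.0000 ≤ continuation, so V_0 = 13.3983

13.40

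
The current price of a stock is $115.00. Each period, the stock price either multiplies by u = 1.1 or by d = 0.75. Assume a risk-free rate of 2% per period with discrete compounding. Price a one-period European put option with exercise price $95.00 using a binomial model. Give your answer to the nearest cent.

$1.96

Risk-neutral probability p = (1 + 0.02 − 0.75)/(1.1 − 0.75) = 0.2700/0.3500 = 0.7714
Terminal stock prices: S_u = 126.5, S_d = 86.25
Terminal payoffs (K − S): max(-31.5, 0) = 0, max(8.75, 0) = 8.75
Node 0 (S = 115): V_0 = 1/1.02·[0.7714·0.0000 + 0.2286·8.7500] = 1.9608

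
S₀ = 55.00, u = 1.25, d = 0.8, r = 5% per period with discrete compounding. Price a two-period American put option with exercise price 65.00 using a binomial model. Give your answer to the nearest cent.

Risk-neutral probability p = (1 + 0.05 − 0.8)/(1.25 − 0.8) = 0.2500/0.4500 = 0.5556
Terminal stock prices: S_uu = 85.94, S_ud = 55, S_dd = 35.2
Terminal payoffs (K − S): max(-20.94, 0) = 0, max(10, 0) = 10, max(29.8, 0) = 29.8
Node u (S = 68.75): continuation = 1/1.05·[0.5556·0.0000 + 0.4444·10.0000] = 4.2328; exercise value = 0.0000 ≤ continuation, so V_u = 4.2328
Node d (S = 44): continuation = 1/1.05·[0.5556·10.0000 + 0.4444·29.8000] = 17.9048; exercise value = 21.0000 > continuation, so V_d = 21.0000 (exercise)
Node 0 (S = 55): continuation = 1/1.05·[0.5556·4.2328 + 0.4444·21.0000] = 11.1285; exercise value = 10.0000 ≤ continuation, so V_0 = 11.1285

11.13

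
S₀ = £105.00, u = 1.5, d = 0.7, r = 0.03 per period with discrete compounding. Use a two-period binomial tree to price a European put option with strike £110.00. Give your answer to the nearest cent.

£19.05

Risk-neutral probability p = (1 + 0.03 − 0.7)/(1.5 − 0.7) = 0.3300/0.8000 = 0.4125
Terminal stock prices: S_uu = 236.2, S_ud = 110.2, S_dd = 51.45
Terminal payoffs (K − S): max(-126.2, 0) = 0, max(-0.25, 0) = 0, max(58.55, 0) = 58.55
Node u (S = 157.5): V_u = 1/1.03·[0.4125·0.0000 + 0.5875·0.0000] = 0.0000
Node d (S = 73.5): V_d = 1/1.03·[0.4125·0.0000 + 0.5875·58.5500] = 33.3962
Node 0 (S = 105): V_0 = 1/1.03·[0.4125·0.0000 + 0.5875·33.3962] = 19.0488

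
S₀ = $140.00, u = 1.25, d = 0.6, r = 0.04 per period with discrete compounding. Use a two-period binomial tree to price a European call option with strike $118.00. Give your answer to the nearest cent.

$42.68

Risk-neutral probability p = (1 + 0.04 − 0.6)/(1.25 − 0.6) = 0.4400/0.6500 = 0.6769
Terminal stock prices: S_uu = 218.8, S_ud = 105, S_dd = 50.4
Terminal payoffs (S − K): max(100.8, 0) = 100.8, max(-13, 0) = 0, max(-67.6, 0) = 0
Node u (S = 175): V_u = 1/1.04·[0.6769·100.7500 + 0.3231·0.0000] = 65.5769
Node d (S = 84): V_d = 1/1.04·[0.6769·0.0000 + 0.3231·0.0000] = 0.0000
Node 0 (S = 140): V_0 = 1/1.04·[0.6769·65.5769 + 0.3231·0.0000] = 42.6832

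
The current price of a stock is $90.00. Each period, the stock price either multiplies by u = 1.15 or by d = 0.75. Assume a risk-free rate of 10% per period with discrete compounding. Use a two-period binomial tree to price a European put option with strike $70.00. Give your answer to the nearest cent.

$0.25

Risk-neutral probability p = (1 + 0.1 − 0.75)/(1.15 − 0.75) = 0.3500/0.4000 = 0.8750
Terminal stock prices: S_uu = 119, S_ud = 77.62, S_dd = 50.62
Terminal payoffs (K − S): max(-49.02, 0) = 0, max(-7.625, 0) = 0, max(19.38, 0) = 19.38
Node u (S = 103.5): V_u = 1/1.1·[0.8750·0.0000 + 0.1250·0.0000] = 0.0000
Node d (S = 67.5): V_d = 1/1.1·[0.8750·0.0000 + 0.1250·19.3750] = 2.2017
Node 0 (S = 90): V_0 = 1/1.1·[0.8750·0.0000 + 0.1250·2.2017] = 0.2502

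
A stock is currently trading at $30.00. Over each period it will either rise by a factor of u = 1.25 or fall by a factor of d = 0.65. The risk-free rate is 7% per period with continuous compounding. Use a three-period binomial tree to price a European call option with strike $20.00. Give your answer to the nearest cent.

$14.66

Risk-neutral probability p = (e^0.07 − 0.65)/(1.25 − 0.65) = 0.4225/0.6000 = 0.7042
Terminal stock prices: S_uuu = 58.59, S_uud = 30.47, S_udd = 15.84, S_ddd = 8.239
Terminal payoffs (S − K): max(38.59, 0) = 38.59, max(10.47, 0) = 10.47, max(-4.156, 0) = 0, max(-11.76, 0) = 0
Node uu (S = 46.88): V_uu = e^(−0.07)·[0.7042·38.5938 + 0.2958·10.4688] = 28.2271
Node ud (S = 24.38): V_ud = e^(−0.07)·[0.7042·10.4688 + 0.2958·0.0000] = 6.8735
Node dd (S = 12.68): V_dd = e^(−0.07)·[0.7042·0.0000 + 0.2958·0.0000] = 0.0000
Node u (S = 37.5): V_u = e^(−0.07)·[0.7042·28.2271 + 0.2958·6.8735] = 20.4290
Node d (S = 19.5): V_d = e^(−0.07)·[0.7042·6.8735 + 0.2958·0.0000] = 4.5130
Node 0 (S = 30): V_0 = e^(−0.07)·[0.7042·20.4290 + 0.2958·4.5130] = 14.6579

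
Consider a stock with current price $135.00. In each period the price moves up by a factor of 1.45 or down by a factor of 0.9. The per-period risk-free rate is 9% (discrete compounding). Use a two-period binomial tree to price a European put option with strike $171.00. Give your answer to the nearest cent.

Risk-neutral probability p = (1 + 0.09 − 0.9)/(1.45 − 0.9) = 0.1900/0.5500 = 0.3455
Terminal stock prices: S_uu = 283.8, S_ud = 176.2, S_dd = 109.4
Terminal payoffs (K − S): max(-112.8, 0) = 0, max(-5.175, 0) = 0, max(61.65, 0) = 61.65
Node u (S = 195.8): V_u = 1/1.09·[0.3455·0.0000 + 0.6545·0.0000] = 0.0000
Node d (S = 121.5): V_d = 1/1.09·[0.3455·0.0000 + 0.6545·61.6500] = 37.0209
Node 0 (S = 135): V_0 = 1/1.09·[0.3455·0.0000 + 0.6545·37.0209] = 22.2310

$22.23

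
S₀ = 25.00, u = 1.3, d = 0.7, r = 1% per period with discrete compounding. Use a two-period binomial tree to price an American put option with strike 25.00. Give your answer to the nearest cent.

Risk-neutral probability p = (1 + 0.01 − 0.7)/(1.3 − 0.7) = 0.3100/0.6000 = 0.5167
Terminal stock prices: S_uu = 42.25, S_ud = 22.75, S_dd = 12.25
Terminal payoffs (K − S): max(-17.25, 0) = 0, max(2.25, 0) = 2.25, max(12.75, 0) = 12.75
Node u (S = 32.5): continuation = 1/1.01·[0.5167·0.0000 + 0.4833·2.2500] = 1.0767; exercise value = 0.0000 ≤ continuation, so V_u = 1.0767
Node d (S = 17.5): continuation = 1/1.01·[0.5167·2.2500 + 0.4833·12.7500] = 7.2525; exercise value = 7.5000 > continuation, so V_d = 7.5000 (exercise)
Node 0 (S = 25): continuation = 1/1.01·[0.5167·1.0767 + 0.4833·7.5000] = 4.1399; exercise value = 0.0000 ≤ continuation, so V_0 = 4.1399

4.14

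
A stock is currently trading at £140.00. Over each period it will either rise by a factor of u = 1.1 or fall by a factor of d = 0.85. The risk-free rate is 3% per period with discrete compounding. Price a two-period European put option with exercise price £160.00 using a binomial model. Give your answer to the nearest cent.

£15.41

Risk-neutral probability p = (1 + 0.03 − 0.85)/(1.1 − 0.85) = 0.1800/0.2500 = 0.7200
Terminal stock prices: S_uu = 169.4, S_ud = 130.9, S_dd = 101.1
Terminal payoffs (K − S): max(-9.4, 0) = 0, max(29.1, 0) = 29.1, max(58.85, 0) = 58.85
Node u (S = 154): V_u = 1/1.03·[0.7200·0.0000 + 0.2800·29.1000] = 7.9107
Node d (S = 119): V_d = 1/1.03·[0.7200·29.1000 + 0.2800·58.8500] = 36.3398
Node 0 (S = 140): V_0 = 1/1.03·[0.7200·7.9107 + 0.2800·36.3398] = 15.4086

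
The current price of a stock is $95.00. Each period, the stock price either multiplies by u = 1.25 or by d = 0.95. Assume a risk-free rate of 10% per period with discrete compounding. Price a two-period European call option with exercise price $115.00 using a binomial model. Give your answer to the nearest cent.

$6.91

Risk-neutral probability p = (1 + 0.1 − 0.95)/(1.25 − 0.95) = 0.1500/0.3000 = 0.5000
Terminal stock prices: S_uu = 148.4, S_ud = 112.8, S_dd = 85.74
Terminal payoffs (S − K): max(33.44, 0) = 33.44, max(-2.188, 0) = 0, max(-29.26, 0) = 0
Node u (S = 118.8): V_u = 1/1.1·[0.5000·33.4375 + 0.5000·0.0000] = 15.1989
Node d (S = 90.25): V_d = 1/1.1·[0.5000·0.0000 + 0.5000·0.0000] = 0.0000
Node 0 (S = 95): V_0 = 1/1.1·[0.5000·15.1989 + 0.5000·0.0000] = 6.9086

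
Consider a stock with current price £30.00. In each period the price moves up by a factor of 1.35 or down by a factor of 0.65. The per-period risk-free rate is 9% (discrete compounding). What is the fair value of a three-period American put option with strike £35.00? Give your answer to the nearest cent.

£6.99

Risk-neutral probability p = (1 + 0.09 − 0.65)/(1.35 − 0.65) = 0.4400/0.7000 = 0.6286
Terminal stock prices: S_uuu = 73.81, S_uud = 35.54, S_udd = 17.11, S_ddd = 8.239
Terminal payoffs (K − S): max(-38.81, 0) = 0, max(-0.5388, 0) = 0, max(17.89, 0) = 17.89, max(26.76, 0) = 26.76
Node uu (S = 54.68): continuation = 1/1.09·[0.6286·0.0000 + 0.3714·0.0000] = 0.0000; exercise value = 0.0000 ≤ continuation, so V_uu = 0.0000
Node ud (S = 26.32): continuation = 1/1.09·[0.6286·0.0000 + 0.3714·17.8887] = 6.0958; exercise value = 8.6750 > continuation, so V_ud = 8.6750 (exercise)
Node dd (S = 12.68): continuation = 1/1.09·[0.6286·17.8887 + 0.3714·26.7613] = 19.4351; exercise value = 22.3250 > continuation, so V_dd = 22.3250 (exercise)
Node u (S = 40.5): continuation = 1/1.09·[0.6286·0.0000 + 0.3714·8.6750] = 2.9561; exercise value = 0.0000 ≤ continuation, so V_u = 2.9561
Node d (S = 19.5): continuation = 1/1.09·[0.6286·8.6750 + 0.3714·22.3250] = 12.6101; exercise value = 15.5000 > continuation, so V_d = 15.5000 (exercise)
Node 0 (S = 30): continuation = 1/1.09·[0.6286·2.9561 + 0.3714·15.5000] = 6.9865; exercise value = 5.0000 ≤ continuation, so V_0 = 6.9865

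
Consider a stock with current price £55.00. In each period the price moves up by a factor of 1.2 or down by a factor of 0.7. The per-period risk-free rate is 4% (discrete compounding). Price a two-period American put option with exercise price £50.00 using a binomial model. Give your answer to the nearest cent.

Risk-neutral probability p = (1 + 0.04 − 0.7)/(1.2 − 0.7) = 0.3400/0.5000 = 0.6800
Terminal stock prices: S_uu = 79.2, S_ud = 46.2, S_dd = 26.95
Terminal payoffs (K − S): max(-29.2, 0) = 0, max(3.8, 0) = 3.8, max(23.05, 0) = 23.05
Node u (S = 66): continuation = 1/1.04·[0.6800·0.0000 + 0.3200·3.8000] = 1.1692; exercise value = 0.0000 ≤ continuation, so V_u = 1.1692
Node d (S = 38.5): continuation = 1/1.04·[0.6800·3.8000 + 0.3200·23.0500] = 9.5769; exercise value = 11.5000 > continuation, so V_d = 11.5000 (exercise)
Node 0 (S = 55): continuation = 1/1.04·[0.6800·1.1692 + 0.3200·11.5000] = 4.3030; exercise value = 0.0000 ≤ continuation, so V_0 = 4.3030

£4.30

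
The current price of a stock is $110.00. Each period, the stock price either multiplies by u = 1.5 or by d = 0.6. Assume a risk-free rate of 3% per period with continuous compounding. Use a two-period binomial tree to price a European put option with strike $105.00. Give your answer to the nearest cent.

$19.58

Risk-neutral probability p = (e^0.03 − 0.6)/(1.5 − 0.6) = 0.4305/0.9000 = 0.4783
Terminal stock prices: S_uu = 247.5, S_ud = 99, S_dd = 39.6
Terminal payoffs (K − S): max(-142.5, 0) = 0, max(6, 0) = 6, max(65.4, 0) = 65.4
Node u (S = 165): V_u = e^(−0.03)·[0.4783·0.0000 + 0.5217·6.0000] = 3.0378
Node d (S = 66): V_d = e^(−0.03)·[0.4783·6.0000 + 0.5217·65.4000] = 35.8968
Node 0 (S = 110): V_0 = e^(−0.03)·[0.4783·3.0378 + 0.5217·35.8968] = 19.5845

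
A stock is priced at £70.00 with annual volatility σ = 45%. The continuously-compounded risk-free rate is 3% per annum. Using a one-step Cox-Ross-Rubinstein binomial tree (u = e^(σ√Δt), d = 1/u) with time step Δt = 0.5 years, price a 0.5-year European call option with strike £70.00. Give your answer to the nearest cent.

CRR parameters: u = e^(σ√Δt) = e^(0.45·√0.5) = 1.3746, d = 1/u = 0.7275
Per-period rate: rΔt = 0.03·0.5 = 0.015, so R = e^0.015 = 1.0151
Risk-neutral probability p = (e^0.015 − 0.7275)/(1.3746 − 0.7275) = 0.2877/0.6472 = 0.4445
Terminal stock prices: S_u = 96.23, S_d = 50.92
Terminal payoffs (S − K): max(26.23, 0) = 26.23, max(-19.08, 0) = 0
Node 0 (S = 70): V_0 = e^(−0.015)·[0.4445·26.2254 + 0.5555·0.0000] = 11.4828

£11.48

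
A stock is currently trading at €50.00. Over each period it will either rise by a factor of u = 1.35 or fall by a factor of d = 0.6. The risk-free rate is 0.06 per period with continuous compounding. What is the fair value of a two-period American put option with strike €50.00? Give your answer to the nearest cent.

Risk-neutral probability p = (e^0.06 − 0.6)/(1.35 − 0.6) = 0.4618/0.7500 = 0.6158
Terminal stock prices: S_uu = 91.13, S_ud = 40.5, S_dd = 18
Terminal payoffs (K − S): max(-41.13, 0) = 0, max(9.5, 0) = 9.5, max(32, 0) = 32
Node u (S = 67.5): continuation = e^(−0.06)·[0.6158·0.0000 + 0.3842·9.5000] = 3.4375; exercise value = 0.0000 ≤ continuation, so V_u = 3.4375
Node d (S = 30): continuation = e^(−0.06)·[0.6158·9.5000 + 0.3842·32.0000] = 17.0882; exercise value = 20.0000 > continuation, so V_d = 20.0000 (exercise)
Node 0 (S = 50): continuation = e^(−0.06)·[0.6158·3.4375 + 0.3842·20.0000] = 9.2303; exercise value = 0.0000 ≤ continuation, so V_0 = 9.2303

€9.23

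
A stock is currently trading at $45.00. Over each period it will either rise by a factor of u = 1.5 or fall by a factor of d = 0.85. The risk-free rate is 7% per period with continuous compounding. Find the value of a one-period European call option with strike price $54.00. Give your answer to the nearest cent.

$4.31

Risk-neutral probability p = (e^0.07 − 0.85)/(1.5 − 0.85) = 0.2225/0.6500 = 0.3423
Terminal stock prices: S_u = 67.5, S_d = 38.25
Terminal payoffs (S − K): max(13.5, 0) = 13.5, max(-15.75, 0) = 0
Node 0 (S = 45): V_0 = e^(−0.07)·[0.3423·13.5000 + 0.6577·0.0000] = 4.3089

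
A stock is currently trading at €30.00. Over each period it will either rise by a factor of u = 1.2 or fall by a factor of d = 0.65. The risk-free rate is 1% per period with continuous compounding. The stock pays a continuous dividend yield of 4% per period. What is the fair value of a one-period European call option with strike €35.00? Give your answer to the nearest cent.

Per-period risk-free factor R = e^0.01 = 1.0101; dividend-adjusted growth = e^(0.01−0.04) = 0.9704.
Risk-neutral probability p = (0.9704 − 0.65)/(1.2 − 0.65) = 0.3204/0.5500 = 0.5826
Terminal stock prices: S_u = 36, S_d = 19.5
Terminal payoffs (S − K): max(1, 0) = 1, max(-15.5, 0) = 0
Node 0 (S = 30): V_0 = e^(−0.01)·[0.5826·1.0000 + 0.4174·0.0000] = 0.5768

€0.58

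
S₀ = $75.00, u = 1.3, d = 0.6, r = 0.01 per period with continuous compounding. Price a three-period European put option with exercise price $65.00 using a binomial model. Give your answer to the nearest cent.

Risk-neutral probability p = (e^0.01 − 0.6)/(1.3 − 0.6) = 0.4101/0.7000 = 0.5858
Terminal stock prices: S_uuu = 164.8, S_uud = 76.05, S_udd = 35.1, S_ddd = 16.2
Terminal payoffs (K − S): max(-99.78, 0) = 0, max(-11.05, 0) = 0, max(29.9, 0) = 29.9, max(48.8, 0) = 48.8
Node uu (S = 126.8): V_uu = e^(−0.01)·[0.5858·0.0000 + 0.4142·0.0000] = 0.0000
Node ud (S = 58.5): V_ud = e^(−0.01)·[0.5858·0.0000 + 0.4142·29.9000] = 12.2618
Node dd (S = 27): V_dd = e^(−0.01)·[0.5858·29.9000 + 0.4142·48.8000] = 37.3532
Node u (S = 97.5): V_u = e^(−0.01)·[0.5858·0.0000 + 0.4142·12.2618] = 5.0285
Node d (S = 45): V_d = e^(−0.01)·[0.5858·12.2618 + 0.4142·37.3532] = 22.4296
Node 0 (S = 75): V_0 = e^(−0.01)·[0.5858·5.0285 + 0.4142·22.4296] = 12.1145

$12.11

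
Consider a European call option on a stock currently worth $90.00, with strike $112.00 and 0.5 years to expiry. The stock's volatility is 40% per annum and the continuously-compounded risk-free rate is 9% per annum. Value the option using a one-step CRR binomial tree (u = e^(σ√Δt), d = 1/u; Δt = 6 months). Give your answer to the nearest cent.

$3.62

CRR parameters: u = e^(σ√Δt) = e^(0.4·√0.5) = 1.3269, d = 1/u = 0.7536
Per-period rate: rΔt = 0.09·0.5 = 0.045, so R = e^0.045 = 1.0460
Risk-neutral probability p = (e^0.045 − 0.7536)/(1.3269 − 0.7536) = 0.2924/0.5733 = 0.5100
Terminal stock prices: S_u = 119.4, S_d = 67.83
Terminal payoffs (S − K): max(7.421, 0) = 7.421, max(-44.17, 0) = 0
Node 0 (S = 90): V_0 = e^(−0.045)·[0.5100·7.4207 + 0.4900·0.0000] = 3.6184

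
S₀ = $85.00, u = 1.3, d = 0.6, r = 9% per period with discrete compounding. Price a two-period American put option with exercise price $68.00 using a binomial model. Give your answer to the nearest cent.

Risk-neutral probability p = (1 + 0.09 − 0.6)/(1.3 − 0.6) = 0.4900/0.7000 = 0.7000
Terminal stock prices: S_uu = 143.7, S_ud = 66.3, S_dd = 30.6
Terminal payoffs (K − S): max(-75.65, 0) = 0, max(1.7, 0) = 1.7, max(37.4, 0) = 37.4
Node u (S = 110.5): continuation = 1/1.09·[0.7000·0.0000 + 0.3000·1.7000] = 0.4679; exercise value = 0.0000 ≤ continuation, so V_u = 0.4679
Node d (S = 51): continuation = 1/1.09·[0.7000·1.7000 + 0.3000·37.4000] = 11.3853; exercise value = 17.0000 > continuation, so V_d = 17.0000 (exercise)
Node 0 (S = 85): continuation = 1/1.09·[0.7000·0.4679 + 0.3000·17.0000] = 4.9794; exercise value = 0.0000 ≤ continuation, so V_0 = 4.9794

$4.98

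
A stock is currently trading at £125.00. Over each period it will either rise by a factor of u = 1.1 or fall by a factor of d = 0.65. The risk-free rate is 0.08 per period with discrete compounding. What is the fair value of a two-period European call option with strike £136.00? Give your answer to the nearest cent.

£11.94

Risk-neutral probability p = (1 + 0.08 − 0.65)/(1.1 − 0.65) = 0.4300/0.4500 = 0.9556
Terminal stock prices: S_uu = 151.3, S_ud = 89.38, S_dd = 52.81
Terminal payoffs (S − K): max(15.25, 0) = 15.25, max(-46.62, 0) = 0, max(-83.19, 0) = 0
Node u (S = 137.5): V_u = 1/1.08·[0.9556·15.2500 + 0.0444·0.0000] = 13.4928
Node d (S = 81.25): V_d = 1/1.08·[0.9556·0.0000 + 0.0444·0.0000] = 0.0000
Node 0 (S = 125): V_0 = 1/1.08·[0.9556·13.4928 + 0.0444·0.0000] = 11.9381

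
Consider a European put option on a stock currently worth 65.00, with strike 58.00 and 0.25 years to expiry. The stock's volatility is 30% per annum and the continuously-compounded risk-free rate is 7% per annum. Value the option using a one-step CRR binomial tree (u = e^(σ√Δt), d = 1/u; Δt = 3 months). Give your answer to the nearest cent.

CRR parameters: u = e^(σ√Δt) = e^(0.3·√0.25) = 1.1618, d = 1/u = 0.8607
Per-period rate: rΔt = 0.07·0.25 = 0.0175, so R = e^0.0175 = 1.0177
Risk-neutral probability p = (e^0.0175 − 0.8607)/(1.1618 − 0.8607) = 0.1569/0.3011 = 0.5212
Terminal stock prices: S_u = 75.52, S_d = 55.95
Terminal payoffs (K − S): max(-17.52, 0) = 0, max(2.054, 0) = 2.054
Node 0 (S = 65): V_0 = e^(−0.0175)·[0.5212·0.0000 + 0.4788·2.0540] = 0.9664

0.97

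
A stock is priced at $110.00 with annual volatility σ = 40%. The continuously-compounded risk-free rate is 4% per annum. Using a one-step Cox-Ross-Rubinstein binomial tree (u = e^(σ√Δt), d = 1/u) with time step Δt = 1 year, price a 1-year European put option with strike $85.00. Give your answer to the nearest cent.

$5.94

CRR parameters: u = e^(σ√Δt) = e^(0.4·√1) = 1.4918, d = 1/u = 0.6703
Per-period rate: rΔt = 0.04·1 = 0.04, so R = e^0.04 = 1.0408
Risk-neutral probability p = (e^0.04 − 0.6703)/(1.4918 − 0.6703) = 0.3705/0.8215 = 0.4510
Terminal stock prices: S_u = 164.1, S_d = 73.74
Terminal payoffs (K − S): max(-79.1, 0) = 0, max(11.26, 0) = 11.26
Node 0 (S = 110): V_0 = e^(−0.04)·[0.4510·0.0000 + 0.5490·11.2648] = 5.9420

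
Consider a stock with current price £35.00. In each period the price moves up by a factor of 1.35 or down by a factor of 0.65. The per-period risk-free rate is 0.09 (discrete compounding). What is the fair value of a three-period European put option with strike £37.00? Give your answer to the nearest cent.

Risk-neutral probability p = (1 + 0.09 − 0.65)/(1.35 − 0.65) = 0.4400/0.7000 = 0.6286
Terminal stock prices: S_uuu = 86.11, S_uud = 41.46, S_udd = 19.96, S_ddd = 9.612
Terminal payoffs (K − S): max(-49.11, 0) = 0, max(-4.462, 0) = 0, max(17.04, 0) = 17.04, max(27.39, 0) = 27.39
Node uu (S = 63.79): V_uu = 1/1.09·[0.6286·0.0000 + 0.3714·0.0000] = 0.0000
Node ud (S = 30.71): V_ud = 1/1.09·[0.6286·0.0000 + 0.3714·17.0369] = 5.8055
Node dd (S = 14.79): V_dd = 1/1.09·[0.6286·17.0369 + 0.3714·27.3881] = 19.1575
Node u (S = 47.25): V_u = 1/1.09·[0.6286·0.0000 + 0.3714·5.8055] = 1.9783
Node d (S = 22.75): V_d = 1/1.09·[0.6286·5.8055 + 0.3714·19.1575] = 9.8760
Node 0 (S = 35): V_0 = 1/1.09·[0.6286·1.9783 + 0.3714·9.8760] = 4.5061

£4.51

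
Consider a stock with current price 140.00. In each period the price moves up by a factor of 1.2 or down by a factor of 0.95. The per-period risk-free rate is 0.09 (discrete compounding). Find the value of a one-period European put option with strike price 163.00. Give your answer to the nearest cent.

12.11

Risk-neutral probability p = (1 + 0.09 − 0.95)/(1.2 − 0.95) = 0.1400/0.2500 = 0.5600
Terminal stock prices: S_u = 168, S_d = 133
Terminal payoffs (K − S): max(-5, 0) = 0, max(30, 0) = 30
Node 0 (S = 140): V_0 = 1/1.09·[0.5600·0.0000 + 0.4400·30.0000] = 12.1101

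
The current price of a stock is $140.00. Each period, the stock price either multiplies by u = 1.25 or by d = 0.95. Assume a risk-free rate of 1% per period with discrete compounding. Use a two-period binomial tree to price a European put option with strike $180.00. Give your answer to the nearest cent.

$37.97

Risk-neutral probability p = (1 + 0.01 − 0.95)/(1.25 − 0.95) = 0.0600/0.3000 = 0.2000
Terminal stock prices: S_uu = 218.8, S_ud = 166.2, S_dd = 126.3
Terminal payoffs (K − S): max(-38.75, 0) = 0, max(13.75, 0) = 13.75, max(53.65, 0) = 53.65
Node u (S = 175): V_u = 1/1.01·[0.2000·0.0000 + 0.8000·13.7500] = 10.8911
Node d (S = 133): V_d = 1/1.01·[0.2000·13.7500 + 0.8000·53.6500] = 45.2178
Node 0 (S = 140): V_0 = 1/1.01·[0.2000·10.8911 + 0.8000·45.2178] = 37.9727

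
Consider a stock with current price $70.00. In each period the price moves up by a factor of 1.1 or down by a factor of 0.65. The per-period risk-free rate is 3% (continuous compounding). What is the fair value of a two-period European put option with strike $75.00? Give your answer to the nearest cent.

Risk-neutral probability p = (e^0.03 − 0.65)/(1.1 − 0.65) = 0.3805/0.4500 = 0.8455
Terminal stock prices: S_uu = 84.7, S_ud = 50.05, S_dd = 29.58
Terminal payoffs (K − S): max(-9.7, 0) = 0, max(24.95, 0) = 24.95, max(45.42, 0) = 45.42
Node u (S = 77): V_u = e^(−0.03)·[0.8455·0.0000 + 0.1545·24.9500] = 3.7420
Node d (S = 45.5): V_d = e^(−0.03)·[0.8455·24.9500 + 0.1545·45.4250] = 27.2834
Node 0 (S = 70): V_0 = e^(−0.03)·[0.8455·3.7420 + 0.1545·27.2834] = 7.1621

$7.16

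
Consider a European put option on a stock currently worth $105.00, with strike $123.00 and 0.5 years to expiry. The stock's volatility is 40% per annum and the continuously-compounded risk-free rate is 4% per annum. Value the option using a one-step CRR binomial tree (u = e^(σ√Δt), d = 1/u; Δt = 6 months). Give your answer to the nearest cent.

$23.00

CRR parameters: u = e^(σ√Δt) = e^(0.4·√0.5) = 1.3269, d = 1/u = 0.7536
Per-period rate: rΔt = 0.04·0.5 = 0.02, so R = e^0.02 = 1.0202
Risk-neutral probability p = (e^0.02 − 0.7536)/(1.3269 − 0.7536) = 0.2666/0.5733 = 0.4650
Terminal stock prices: S_u = 139.3, S_d = 79.13
Terminal payoffs (K − S): max(-16.32, 0) = 0, max(43.87, 0) = 43.87
Node 0 (S = 105): V_0 = e^(−0.02)·[0.4650·0.0000 + 0.5350·43.8680] = 23.0048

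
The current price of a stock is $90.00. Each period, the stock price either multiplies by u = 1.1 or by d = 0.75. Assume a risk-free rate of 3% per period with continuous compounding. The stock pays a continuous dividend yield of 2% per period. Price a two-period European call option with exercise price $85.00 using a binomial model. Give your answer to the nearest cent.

Per-period risk-free factor R = e^0.03 = 1.0305; dividend-adjusted growth = e^(0.03−0.02) = 1.0101.
Risk-neutral probability p = (1.0101 − 0.75)/(1.1 − 0.75) = 0.2601/0.3500 = 0.7430
Terminal stock prices: S_uu = 108.9, S_ud = 74.25, S_dd = 50.62
Terminal payoffs (S − K): max(23.9, 0) = 23.9, max(-10.75, 0) = 0, max(-34.38, 0) = 0
Node u (S = 99): V_u = e^(−0.03)·[0.7430·23.9000 + 0.2570·0.0000] = 17.2329
Node d (S = 67.5): V_d = e^(−0.03)·[0.7430·0.0000 + 0.2570·0.0000] = 0.0000
Node 0 (S = 90): V_0 = e^(−0.03)·[0.7430·17.2329 + 0.2570·0.0000] = 12.4256

$12.43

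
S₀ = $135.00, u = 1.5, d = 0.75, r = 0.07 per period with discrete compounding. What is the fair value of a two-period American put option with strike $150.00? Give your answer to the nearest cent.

$26.12

Risk-neutral probability p = (1 + 0.07 − 0.75)/(1.5 − 0.75) = 0.3200/0.7500 = 0.4267
Terminal stock prices: S_uu = 303.8, S_ud = 151.9, S_dd = 75.94
Terminal payoffs (K − S): max(-153.8, 0) = 0, max(-1.875, 0) = 0, max(74.06, 0) = 74.06
Node u (S = 202.5): continuation = 1/1.07·[0.4267·0.0000 + 0.5733·0.0000] = 0.0000; exercise value = 0.0000 ≤ continuation, so V_u = 0.0000
Node d (S = 101.2): continuation = 1/1.07·[0.4267·0.0000 + 0.5733·74.0625] = 39.6846; exercise value = 48.7500 > continuation, so V_d = 48.7500 (exercise)
Node 0 (S = 135): continuation = 1/1.07·[0.4267·0.0000 + 0.5733·48.7500] = 26.1215; exercise value = 15.0000 ≤ continuation, so V_0 = 26.1215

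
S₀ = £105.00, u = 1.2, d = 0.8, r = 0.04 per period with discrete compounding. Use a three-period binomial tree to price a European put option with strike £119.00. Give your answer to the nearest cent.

Risk-neutral probability p = (1 + 0.04 − 0.8)/(1.2 − 0.8) = 0.2400/0.4000 = 0.6000
Terminal stock prices: S_uuu = 181.4, S_uud = 121, S_udd = 80.64, S_ddd = 53.76
Terminal payoffs (K − S): max(-62.44, 0) = 0, max(-1.96, 0) = 0, max(38.36, 0) = 38.36, max(65.24, 0) = 65.24
Node uu (S = 151.2): V_uu = 1/1.04·[0.6000·0.0000 + 0.4000·0.0000] = 0.0000
Node ud (S = 100.8): V_ud = 1/1.04·[0.6000·0.0000 + 0.4000·38.3600] = 14.7538
Node dd (S = 67.2): V_dd = 1/1.04·[0.6000·38.3600 + 0.4000·65.2400] = 47.2231
Node u (S = 126): V_u = 1/1.04·[0.6000·0.0000 + 0.4000·14.7538] = 5.6746
Node d (S = 84): V_d = 1/1.04·[0.6000·14.7538 + 0.4000·47.2231] = 26.6746
Node 0 (S = 105): V_0 = 1/1.04·[0.6000·5.6746 + 0.4000·26.6746] = 13.5332

£13.53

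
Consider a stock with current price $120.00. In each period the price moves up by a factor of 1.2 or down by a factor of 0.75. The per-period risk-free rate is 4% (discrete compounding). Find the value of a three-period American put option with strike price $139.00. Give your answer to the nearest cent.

Risk-neutral probability p = (1 + 0.04 − 0.75)/(1.2 − 0.75) = 0.2900/0.4500 = 0.6444
Terminal stock prices: S_uuu = 207.4, S_uud = 129.6, S_udd = 81, S_ddd = 50.62
Terminal payoffs (K − S): max(-68.36, 0) = 0, max(9.4, 0) = 9.4, max(58, 0) = 58, max(88.38, 0) = 88.38
Node uu (S = 172.8): continuation = 1/1.04·[0.6444·0.0000 + 0.3556·9.4000] = 3.2137; exercise value = 0.0000 ≤ continuation, so V_uu = 3.2137
Node ud (S = 108): continuation = 1/1.04·[0.6444·9.4000 + 0.3556·58.0000] = 25.6538; exercise value = 31.0000 > continuation, so V_ud = 31.0000 (exercise)
Node dd (S = 67.5): continuation = 1/1.04·[0.6444·58.0000 + 0.3556·88.3750] = 66.1538; exercise value = 71.5000 > continuation, so V_dd = 71.5000 (exercise)
Node u (S = 144): continuation = 1/1.04·[0.6444·3.2137 + 0.3556·31.0000] = 12.5897; exercise value = 0.0000 ≤ continuation, so V_u = 12.5897
Node d (S = 90): continuation = 1/1.04·[0.6444·31.0000 + 0.3556·71.5000] = 43.6538; exercise value = 49.0000 > continuation, so V_d = 49.0000 (exercise)
Node 0 (S = 120): continuation = 1/1.04·[0.6444·12.5897 + 0.3556·49.0000] = 24.5534; exercise value = 19.0000 ≤ continuation, so V_0 = 24.5534

$24.55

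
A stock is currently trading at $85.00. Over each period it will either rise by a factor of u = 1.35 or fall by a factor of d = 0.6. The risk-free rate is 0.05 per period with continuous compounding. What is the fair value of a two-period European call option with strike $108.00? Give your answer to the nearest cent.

Risk-neutral probability p = (e^0.05 − 0.6)/(1.35 − 0.6) = 0.4513/0.7500 = 0.6017
Terminal stock prices: S_uu = 154.9, S_ud = 68.85, S_dd = 30.6
Terminal payoffs (S − K): max(46.91, 0) = 46.91, max(-39.15, 0) = 0, max(-77.4, 0) = 0
Node u (S = 114.8): V_u = e^(−0.05)·[0.6017·46.9125 + 0.3983·0.0000] = 26.8504
Node d (S = 51): V_d = e^(−0.05)·[0.6017·0.0000 + 0.3983·0.0000] = 0.0000
Node 0 (S = 85): V_0 = e^(−0.05)·[0.6017·26.8504 + 0.3983·0.0000] = 15.3678

$15.37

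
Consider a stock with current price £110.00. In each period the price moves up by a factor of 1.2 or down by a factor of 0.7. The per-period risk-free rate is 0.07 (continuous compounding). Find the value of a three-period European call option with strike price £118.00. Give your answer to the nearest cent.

£24.16

Risk-neutral probability p = (e^0.07 − 0.7)/(1.2 − 0.7) = 0.3725/0.5000 = 0.7450
Terminal stock prices: S_uuu = 190.1, S_uud = 110.9, S_udd = 64.68, S_ddd = 37.73
Terminal payoffs (S − K): max(72.08, 0) = 72.08, max(-7.12, 0) = 0, max(-53.32, 0) = 0, max(-80.27, 0) = 0
Node uu (S = 158.4): V_uu = e^(−0.07)·[0.7450·72.0800 + 0.2550·0.0000] = 50.0703
Node ud (S = 92.4): V_ud = e^(−0.07)·[0.7450·0.0000 + 0.2550·0.0000] = 0.0000
Node dd (S = 53.9): V_dd = e^(−0.07)·[0.7450·0.0000 + 0.2550·0.0000] = 0.0000
Node u (S = 132): V_u = e^(−0.07)·[0.7450·50.0703 + 0.2550·0.0000] = 34.7812
Node d (S = 77): V_d = e^(−0.07)·[0.7450·0.0000 + 0.2550·0.0000] = 0.0000
Node 0 (S = 110): V_0 = e^(−0.07)·[0.7450·34.7812 + 0.2550·0.0000] = 24.1607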